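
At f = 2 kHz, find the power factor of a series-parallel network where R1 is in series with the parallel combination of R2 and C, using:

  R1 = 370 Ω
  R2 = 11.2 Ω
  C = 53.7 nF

Step 1 — Angular frequency: ω = 2π·f = 2π·2000 = 1.257e+04 rad/s.
Step 2 — Component impedances:
  R1: Z = R = 370 Ω
  R2: Z = R = 11.2 Ω
  C: Z = 1/(jωC) = -j/(ω·C) = 0 - j1482 Ω
Step 3 — Parallel branch: R2 || C = 1/(1/R2 + 1/C) = 11.2 - j0.08464 Ω.
Step 4 — Series with R1: Z_total = R1 + (R2 || C) = 381.2 - j0.08464 Ω = 381.2∠-0.0° Ω.
Step 5 — Power factor: PF = cos(φ) = Re(Z)/|Z| = 381.2/381.2 = 1.
Step 6 — Type: Im(Z) = -0.08464 ⇒ leading (phase φ = -0.0°).

PF = 1 (leading, φ = -0.0°)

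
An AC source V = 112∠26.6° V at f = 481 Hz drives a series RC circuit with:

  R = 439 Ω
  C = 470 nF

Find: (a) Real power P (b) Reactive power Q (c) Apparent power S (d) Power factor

Step 1 — Angular frequency: ω = 2π·f = 2π·481 = 3022 rad/s.
Step 2 — Component impedances:
  R: Z = R = 439 Ω
  C: Z = 1/(jωC) = -j/(ω·C) = 0 - j704 Ω
Step 3 — Series combination: Z_total = R + C = 439 - j704 Ω = 829.7∠-58.1° Ω.
Step 4 — Source phasor: V = 112∠26.6° V = 100.1 + j50.15 V.
Step 5 — Current: I = V / Z = 0.01258 + j0.1344 A = 0.135∠84.7° A.
Step 6 — Complex power: S = V·I* = 8 - j12.83 VA.
Step 7 — Real power: P = Re(S) = 8 W.
Step 8 — Reactive power: Q = Im(S) = -12.83 VAR.
Step 9 — Apparent power: |S| = 15.12 VA.
Step 10 — Power factor: PF = P/|S| = 0.5291 (leading).

(a) P = 8 W  (b) Q = -12.83 VAR  (c) S = 15.12 VA  (d) PF = 0.5291 (leading)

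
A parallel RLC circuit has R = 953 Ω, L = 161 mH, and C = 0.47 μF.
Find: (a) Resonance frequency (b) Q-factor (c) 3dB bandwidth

Step 1 — Resonance: ω₀ = 1/√(LC) = 1/√(0.161·4.7e-07) = 3635 rad/s.
Step 2 — f₀ = ω₀/(2π) = 578.6 Hz.
Step 3 — Parallel Q: Q = R/(ω₀L) = 953/(3635·0.161) = 1.628.
Step 4 — Bandwidth: Δω = ω₀/Q = 2233 rad/s; BW = Δω/(2π) = 355.3 Hz.

(a) f₀ = 578.6 Hz  (b) Q = 1.628  (c) BW = 355.3 Hz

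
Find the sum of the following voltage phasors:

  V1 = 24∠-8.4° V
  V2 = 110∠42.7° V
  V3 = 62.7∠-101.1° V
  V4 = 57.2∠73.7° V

Step 1 — Convert each phasor to rectangular form:
  V1 = 24·(cos(-8.4°) + j·sin(-8.4°)) = 23.74 - j3.506 V
  V2 = 110·(cos(42.7°) + j·sin(42.7°)) = 80.84 + j74.6 V
  V3 = 62.7·(cos(-101.1°) + j·sin(-101.1°)) = -12.07 - j61.53 V
  V4 = 57.2·(cos(73.7°) + j·sin(73.7°)) = 16.05 + j54.9 V
Step 2 — Sum components: V_total = 108.6 + j64.47 V.
Step 3 — Convert to polar: |V_total| = 126.3 V, ∠V_total = 30.7°.

V_total = 126.3∠30.7° V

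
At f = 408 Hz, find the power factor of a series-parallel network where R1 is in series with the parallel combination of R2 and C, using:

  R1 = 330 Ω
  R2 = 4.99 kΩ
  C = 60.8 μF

Step 1 — Angular frequency: ω = 2π·f = 2π·408 = 2564 rad/s.
Step 2 — Component impedances:
  R1: Z = R = 330 Ω
  R2: Z = R = 4990 Ω
  C: Z = 1/(jωC) = -j/(ω·C) = 0 - j6.416 Ω
Step 3 — Parallel branch: R2 || C = 1/(1/R2 + 1/C) = 0.008249 - j6.416 Ω.
Step 4 — Series with R1: Z_total = R1 + (R2 || C) = 330 - j6.416 Ω = 330.1∠-1.1° Ω.
Step 5 — Power factor: PF = cos(φ) = Re(Z)/|Z| = 330.01/330.07 = 0.9998.
Step 6 — Type: Im(Z) = -6.416 ⇒ leading (phase φ = -1.1°).

PF = 0.9998 (leading, φ = -1.1°)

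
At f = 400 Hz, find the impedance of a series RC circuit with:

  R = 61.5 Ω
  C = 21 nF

Step 1 — Angular frequency: ω = 2π·f = 2π·400 = 2513 rad/s.
Step 2 — Component impedances:
  R: Z = R = 61.5 Ω
  C: Z = 1/(jωC) = -j/(ω·C) = 0 - j1.895e+04 Ω
Step 3 — Series combination: Z_total = R + C = 61.5 - j1.895e+04 Ω = 1.895e+04∠-89.8° Ω.

Z = 61.5 - j1.895e+04 Ω = 1.895e+04∠-89.8° Ω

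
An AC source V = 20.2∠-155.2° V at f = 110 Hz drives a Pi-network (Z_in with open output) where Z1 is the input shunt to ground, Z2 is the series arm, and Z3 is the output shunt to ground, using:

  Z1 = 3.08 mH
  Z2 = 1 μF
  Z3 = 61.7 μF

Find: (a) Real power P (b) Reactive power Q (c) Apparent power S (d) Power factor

Step 1 — Angular frequency: ω = 2π·f = 2π·110 = 691.2 rad/s.
Step 2 — Component impedances:
  Z1: Z = jωL = j·691.2·0.00308 = 0 + j2.129 Ω
  Z2: Z = 1/(jωC) = -j/(ω·C) = 0 - j1447 Ω
  Z3: Z = 1/(jωC) = -j/(ω·C) = 0 - j23.45 Ω
Step 3 — With open output, the series arm Z2 and the output shunt Z3 appear in series to ground: Z2 + Z3 = 0 - j1470 Ω.
Step 4 — Parallel with input shunt Z1: Z_in = Z1 || (Z2 + Z3) = 0 + j2.132 Ω = 2.132∠90.0° Ω.
Step 5 — Source phasor: V = 20.2∠-155.2° V = -18.34 - j8.473 V.
Step 6 — Current: I = V / Z = -3.974 + j8.602 A = 9.475∠114.8° A.
Step 7 — Complex power: S = V·I* = 0 + j191.4 VA.
Step 8 — Real power: P = Re(S) = 0 W.
Step 9 — Reactive power: Q = Im(S) = 191.4 VAR.
Step 10 — Apparent power: |S| = 191.4 VA.
Step 11 — Power factor: PF = P/|S| = 0 (lagging).

(a) P = 0 W  (b) Q = 191.4 VAR  (c) S = 191.4 VA  (d) PF = 0 (lagging)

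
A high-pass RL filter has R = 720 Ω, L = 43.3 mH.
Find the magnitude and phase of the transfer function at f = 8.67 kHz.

Step 1 — Angular frequency: ω = 2π·8670 = 5.448e+04 rad/s.
Step 2 — Transfer function: H(jω) = jωL/(R + jωL).
Step 3 — Numerator jωL = j·2359; denominator R + jωL = 720 + j2359.
Step 4 — H = 0.9148 + j0.2792.
Step 5 — Magnitude: |H| = 0.9564 (-0.4 dB); phase: φ = 17.0°.

|H| = 0.9564 (-0.4 dB), φ = 17.0°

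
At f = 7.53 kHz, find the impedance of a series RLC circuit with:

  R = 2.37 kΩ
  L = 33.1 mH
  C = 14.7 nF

Step 1 — Angular frequency: ω = 2π·f = 2π·7530 = 4.731e+04 rad/s.
Step 2 — Component impedances:
  R: Z = R = 2370 Ω
  L: Z = jωL = j·4.731e+04·0.0331 = 0 + j1566 Ω
  C: Z = 1/(jωC) = -j/(ω·C) = 0 - j1438 Ω
Step 3 — Series combination: Z_total = R + L + C = 2370 + j128.2 Ω = 2373∠3.1° Ω.

Z = 2370 + j128.2 Ω = 2373∠3.1° Ω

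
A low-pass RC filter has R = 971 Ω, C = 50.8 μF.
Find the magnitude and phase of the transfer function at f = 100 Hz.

Step 1 — Angular frequency: ω = 2π·100 = 628.3 rad/s.
Step 2 — Transfer function: H(jω) = 1/(1 + jωRC).
Step 3 — Denominator: 1 + jωRC = 1 + j·628.3·971·5.08e-05 = 1 + j30.99.
Step 4 — H = 0.00104 - j0.03223.
Step 5 — Magnitude: |H| = 0.03225 (-29.8 dB); phase: φ = -88.2°.

|H| = 0.03225 (-29.8 dB), φ = -88.2°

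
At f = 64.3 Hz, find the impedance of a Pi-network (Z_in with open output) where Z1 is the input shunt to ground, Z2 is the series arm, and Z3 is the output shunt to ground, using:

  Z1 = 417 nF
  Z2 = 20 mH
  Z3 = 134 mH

Step 1 — Angular frequency: ω = 2π·f = 2π·64.3 = 404 rad/s.
Step 2 — Component impedances:
  Z1: Z = 1/(jωC) = -j/(ω·C) = 0 - j5936 Ω
  Z2: Z = jωL = j·404·0.02 = 0 + j8.08 Ω
  Z3: Z = jωL = j·404·0.134 = 0 + j54.14 Ω
Step 3 — With open output, the series arm Z2 and the output shunt Z3 appear in series to ground: Z2 + Z3 = 0 + j62.22 Ω.
Step 4 — Parallel with input shunt Z1: Z_in = Z1 || (Z2 + Z3) = 0 + j62.88 Ω = 62.88∠90.0° Ω.

Z = 0 + j62.88 Ω = 62.88∠90.0° Ω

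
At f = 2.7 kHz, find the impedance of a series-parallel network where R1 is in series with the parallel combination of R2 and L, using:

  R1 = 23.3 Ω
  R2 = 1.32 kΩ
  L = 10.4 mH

Step 1 — Angular frequency: ω = 2π·f = 2π·2700 = 1.696e+04 rad/s.
Step 2 — Component impedances:
  R1: Z = R = 23.3 Ω
  R2: Z = R = 1320 Ω
  L: Z = jωL = j·1.696e+04·0.0104 = 0 + j176.4 Ω
Step 3 — Parallel branch: R2 || L = 1/(1/R2 + 1/L) = 23.17 + j173.3 Ω.
Step 4 — Series with R1: Z_total = R1 + (R2 || L) = 46.47 + j173.3 Ω = 179.5∠75.0° Ω.

Z = 46.47 + j173.3 Ω = 179.5∠75.0° Ω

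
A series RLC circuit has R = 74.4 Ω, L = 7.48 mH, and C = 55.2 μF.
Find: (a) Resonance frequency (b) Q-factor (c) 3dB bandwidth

Step 1 — Resonance: ω₀ = 1/√(LC) = 1/√(0.00748·5.52e-05) = 1556 rad/s.
Step 2 — f₀ = ω₀/(2π) = 247.7 Hz.
Step 3 — Series Q: Q = ω₀L/R = 1556·0.00748/74.4 = 0.1565.
Step 4 — Bandwidth: Δω = ω₀/Q = 9947 rad/s; BW = Δω/(2π) = 1583 Hz.

(a) f₀ = 247.7 Hz  (b) Q = 0.1565  (c) BW = 1583 Hz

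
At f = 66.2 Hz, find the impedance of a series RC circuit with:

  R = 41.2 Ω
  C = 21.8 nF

Step 1 — Angular frequency: ω = 2π·f = 2π·66.2 = 415.9 rad/s.
Step 2 — Component impedances:
  R: Z = R = 41.2 Ω
  C: Z = 1/(jωC) = -j/(ω·C) = 0 - j1.103e+05 Ω
Step 3 — Series combination: Z_total = R + C = 41.2 - j1.103e+05 Ω = 1.103e+05∠-90.0° Ω.

Z = 41.2 - j1.103e+05 Ω = 1.103e+05∠-90.0° Ω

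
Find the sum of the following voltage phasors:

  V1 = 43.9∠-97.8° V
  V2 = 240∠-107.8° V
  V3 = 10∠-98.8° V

Step 1 — Convert each phasor to rectangular form:
  V1 = 43.9·(cos(-97.8°) + j·sin(-97.8°)) = -5.958 - j43.49 V
  V2 = 240·(cos(-107.8°) + j·sin(-107.8°)) = -73.37 - j228.5 V
  V3 = 10·(cos(-98.8°) + j·sin(-98.8°)) = -1.53 - j9.882 V
Step 2 — Sum components: V_total = -80.85 - j281.9 V.
Step 3 — Convert to polar: |V_total| = 293.3 V, ∠V_total = -106.0°.

V_total = 293.3∠-106.0° V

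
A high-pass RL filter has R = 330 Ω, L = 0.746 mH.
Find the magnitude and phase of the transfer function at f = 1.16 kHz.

Step 1 — Angular frequency: ω = 2π·1160 = 7288 rad/s.
Step 2 — Transfer function: H(jω) = jωL/(R + jωL).
Step 3 — Numerator jωL = j·5.437; denominator R + jωL = 330 + j5.437.
Step 4 — H = 0.0002714 + j0.01647.
Step 5 — Magnitude: |H| = 0.01647 (-35.7 dB); phase: φ = 89.1°.

|H| = 0.01647 (-35.7 dB), φ = 89.1°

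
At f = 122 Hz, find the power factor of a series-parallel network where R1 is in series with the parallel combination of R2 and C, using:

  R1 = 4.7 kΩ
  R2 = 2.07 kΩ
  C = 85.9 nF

Step 1 — Angular frequency: ω = 2π·f = 2π·122 = 766.5 rad/s.
Step 2 — Component impedances:
  R1: Z = R = 4700 Ω
  R2: Z = R = 2070 Ω
  C: Z = 1/(jωC) = -j/(ω·C) = 0 - j1.519e+04 Ω
Step 3 — Parallel branch: R2 || C = 1/(1/R2 + 1/C) = 2032 - j277 Ω.
Step 4 — Series with R1: Z_total = R1 + (R2 || C) = 6732 - j277 Ω = 6738∠-2.4° Ω.
Step 5 — Power factor: PF = cos(φ) = Re(Z)/|Z| = 6732.2/6737.9 = 0.9992.
Step 6 — Type: Im(Z) = -277 ⇒ leading (phase φ = -2.4°).

PF = 0.9992 (leading, φ = -2.4°)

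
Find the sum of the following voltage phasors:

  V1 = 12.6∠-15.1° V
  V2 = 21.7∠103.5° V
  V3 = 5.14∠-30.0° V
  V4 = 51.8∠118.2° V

Step 1 — Convert each phasor to rectangular form:
  V1 = 12.6·(cos(-15.1°) + j·sin(-15.1°)) = 12.16 - j3.282 V
  V2 = 21.7·(cos(103.5°) + j·sin(103.5°)) = -5.066 + j21.1 V
  V3 = 5.14·(cos(-30.0°) + j·sin(-30.0°)) = 4.451 - j2.57 V
  V4 = 51.8·(cos(118.2°) + j·sin(118.2°)) = -24.48 + j45.65 V
Step 2 — Sum components: V_total = -12.93 + j60.9 V.
Step 3 — Convert to polar: |V_total| = 62.26 V, ∠V_total = 102.0°.

V_total = 62.26∠102.0° V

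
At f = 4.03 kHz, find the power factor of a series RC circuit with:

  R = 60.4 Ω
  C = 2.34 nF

Step 1 — Angular frequency: ω = 2π·f = 2π·4030 = 2.532e+04 rad/s.
Step 2 — Component impedances:
  R: Z = R = 60.4 Ω
  C: Z = 1/(jωC) = -j/(ω·C) = 0 - j1.688e+04 Ω
Step 3 — Series combination: Z_total = R + C = 60.4 - j1.688e+04 Ω = 1.688e+04∠-89.8° Ω.
Step 4 — Power factor: PF = cos(φ) = Re(Z)/|Z| = 60.4/16877 = 0.003579.
Step 5 — Type: Im(Z) = -1.688e+04 ⇒ leading (phase φ = -89.8°).

PF = 0.003579 (leading, φ = -89.8°)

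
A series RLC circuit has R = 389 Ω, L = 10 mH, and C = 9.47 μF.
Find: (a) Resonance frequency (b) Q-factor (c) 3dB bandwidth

Step 1 — Resonance: ω₀ = 1/√(LC) = 1/√(0.01·9.47e-06) = 3250 rad/s.
Step 2 — f₀ = ω₀/(2π) = 517.2 Hz.
Step 3 — Series Q: Q = ω₀L/R = 3250·0.01/389 = 0.08354.
Step 4 — Bandwidth: Δω = ω₀/Q = 3.89e+04 rad/s; BW = Δω/(2π) = 6191 Hz.

(a) f₀ = 517.2 Hz  (b) Q = 0.08354  (c) BW = 6191 Hz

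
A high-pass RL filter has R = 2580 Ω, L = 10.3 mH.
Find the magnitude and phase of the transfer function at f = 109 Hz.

Step 1 — Angular frequency: ω = 2π·109 = 684.9 rad/s.
Step 2 — Transfer function: H(jω) = jωL/(R + jωL).
Step 3 — Numerator jωL = j·7.054; denominator R + jωL = 2580 + j7.054.
Step 4 — H = 7.476e-06 + j0.002734.
Step 5 — Magnitude: |H| = 0.002734 (-51.3 dB); phase: φ = 89.8°.

|H| = 0.002734 (-51.3 dB), φ = 89.8°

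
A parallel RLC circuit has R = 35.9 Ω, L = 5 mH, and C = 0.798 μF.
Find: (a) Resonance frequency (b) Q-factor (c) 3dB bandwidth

Step 1 — Resonance: ω₀ = 1/√(LC) = 1/√(0.005·7.98e-07) = 1.583e+04 rad/s.
Step 2 — f₀ = ω₀/(2π) = 2520 Hz.
Step 3 — Parallel Q: Q = R/(ω₀L) = 35.9/(1.583e+04·0.005) = 0.4535.
Step 4 — Bandwidth: Δω = ω₀/Q = 3.491e+04 rad/s; BW = Δω/(2π) = 5555 Hz.

(a) f₀ = 2520 Hz  (b) Q = 0.4535  (c) BW = 5555 Hz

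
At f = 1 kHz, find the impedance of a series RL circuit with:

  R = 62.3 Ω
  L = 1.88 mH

Step 1 — Angular frequency: ω = 2π·f = 2π·1000 = 6283 rad/s.
Step 2 — Component impedances:
  R: Z = R = 62.3 Ω
  L: Z = jωL = j·6283·0.00188 = 0 + j11.81 Ω
Step 3 — Series combination: Z_total = R + L = 62.3 + j11.81 Ω = 63.41∠10.7° Ω.

Z = 62.3 + j11.81 Ω = 63.41∠10.7° Ω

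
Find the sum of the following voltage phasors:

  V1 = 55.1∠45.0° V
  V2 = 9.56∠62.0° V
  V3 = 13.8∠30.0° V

Step 1 — Convert each phasor to rectangular form:
  V1 = 55.1·(cos(45.0°) + j·sin(45.0°)) = 38.96 + j38.96 V
  V2 = 9.56·(cos(62.0°) + j·sin(62.0°)) = 4.488 + j8.441 V
  V3 = 13.8·(cos(30.0°) + j·sin(30.0°)) = 11.95 + j6.9 V
Step 2 — Sum components: V_total = 55.4 + j54.3 V.
Step 3 — Convert to polar: |V_total| = 77.58 V, ∠V_total = 44.4°.

V_total = 77.58∠44.4° V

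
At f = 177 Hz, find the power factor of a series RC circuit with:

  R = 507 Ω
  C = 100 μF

Step 1 — Angular frequency: ω = 2π·f = 2π·177 = 1112 rad/s.
Step 2 — Component impedances:
  R: Z = R = 507 Ω
  C: Z = 1/(jωC) = -j/(ω·C) = 0 - j8.992 Ω
Step 3 — Series combination: Z_total = R + C = 507 - j8.992 Ω = 507.1∠-1.0° Ω.
Step 4 — Power factor: PF = cos(φ) = Re(Z)/|Z| = 507/507.1 = 0.9998.
Step 5 — Type: Im(Z) = -8.992 ⇒ leading (phase φ = -1.0°).

PF = 0.9998 (leading, φ = -1.0°)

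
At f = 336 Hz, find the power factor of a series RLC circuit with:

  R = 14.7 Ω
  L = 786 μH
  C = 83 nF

Step 1 — Angular frequency: ω = 2π·f = 2π·336 = 2111 rad/s.
Step 2 — Component impedances:
  R: Z = R = 14.7 Ω
  L: Z = jωL = j·2111·0.000786 = 0 + j1.659 Ω
  C: Z = 1/(jωC) = -j/(ω·C) = 0 - j5707 Ω
Step 3 — Series combination: Z_total = R + L + C = 14.7 - j5705 Ω = 5705∠-89.9° Ω.
Step 4 — Power factor: PF = cos(φ) = Re(Z)/|Z| = 14.7/5705 = 0.002577.
Step 5 — Type: Im(Z) = -5705 ⇒ leading (phase φ = -89.9°).

PF = 0.002577 (leading, φ = -89.9°)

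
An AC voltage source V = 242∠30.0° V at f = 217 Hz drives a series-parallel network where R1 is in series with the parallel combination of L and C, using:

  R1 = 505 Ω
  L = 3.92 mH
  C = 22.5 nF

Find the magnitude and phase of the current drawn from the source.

Step 1 — Angular frequency: ω = 2π·f = 2π·217 = 1363 rad/s.
Step 2 — Component impedances:
  R1: Z = R = 505 Ω
  L: Z = jωL = j·1363·0.00392 = 0 + j5.345 Ω
  C: Z = 1/(jωC) = -j/(ω·C) = 0 - j3.26e+04 Ω
Step 3 — Parallel branch: L || C = 1/(1/L + 1/C) = 0 + j5.346 Ω.
Step 4 — Series with R1: Z_total = R1 + (L || C) = 505 + j5.346 Ω = 505∠0.6° Ω.
Step 5 — Source phasor: V = 242∠30.0° V = 209.6 + j121 V.
Step 6 — Ohm's law: I = V / Z_total = (209.6 + j121) / (505 + j5.346) = 0.4175 + j0.2352 A.
Step 7 — Convert to polar: |I| = 0.4792 A, ∠I = 29.4°.

I = 0.4792∠29.4° A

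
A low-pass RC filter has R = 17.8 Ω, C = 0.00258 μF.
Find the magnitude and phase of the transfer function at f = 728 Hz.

Step 1 — Angular frequency: ω = 2π·728 = 4574 rad/s.
Step 2 — Transfer function: H(jω) = 1/(1 + jωRC).
Step 3 — Denominator: 1 + jωRC = 1 + j·4574·17.8·2.58e-09 = 1 + j0.0002101.
Step 4 — H = 1 - j0.0002101.
Step 5 — Magnitude: |H| = 1 (-0.0 dB); phase: φ = -0.0°.

|H| = 1 (-0.0 dB), φ = -0.0°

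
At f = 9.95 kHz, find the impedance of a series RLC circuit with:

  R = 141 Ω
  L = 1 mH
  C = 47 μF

Step 1 — Angular frequency: ω = 2π·f = 2π·9950 = 6.252e+04 rad/s.
Step 2 — Component impedances:
  R: Z = R = 141 Ω
  L: Z = jωL = j·6.252e+04·0.001 = 0 + j62.52 Ω
  C: Z = 1/(jωC) = -j/(ω·C) = 0 - j0.3403 Ω
Step 3 — Series combination: Z_total = R + L + C = 141 + j62.18 Ω = 154.1∠23.8° Ω.

Z = 141 + j62.18 Ω = 154.1∠23.8° Ω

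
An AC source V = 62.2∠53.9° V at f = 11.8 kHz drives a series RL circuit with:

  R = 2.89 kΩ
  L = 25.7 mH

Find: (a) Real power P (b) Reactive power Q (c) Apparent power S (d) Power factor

Step 1 — Angular frequency: ω = 2π·f = 2π·1.18e+04 = 7.414e+04 rad/s.
Step 2 — Component impedances:
  R: Z = R = 2890 Ω
  L: Z = jωL = j·7.414e+04·0.0257 = 0 + j1905 Ω
Step 3 — Series combination: Z_total = R + L = 2890 + j1905 Ω = 3462∠33.4° Ω.
Step 4 — Source phasor: V = 62.2∠53.9° V = 36.65 + j50.26 V.
Step 5 — Current: I = V / Z = 0.01683 + j0.006293 A = 0.01797∠20.5° A.
Step 6 — Complex power: S = V·I* = 0.9331 + j0.6152 VA.
Step 7 — Real power: P = Re(S) = 0.9331 W.
Step 8 — Reactive power: Q = Im(S) = 0.6152 VAR.
Step 9 — Apparent power: |S| = 1.118 VA.
Step 10 — Power factor: PF = P/|S| = 0.8349 (lagging).

(a) P = 0.9331 W  (b) Q = 0.6152 VAR  (c) S = 1.118 VA  (d) PF = 0.8349 (lagging)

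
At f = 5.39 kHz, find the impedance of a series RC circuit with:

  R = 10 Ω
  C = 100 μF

Step 1 — Angular frequency: ω = 2π·f = 2π·5390 = 3.387e+04 rad/s.
Step 2 — Component impedances:
  R: Z = R = 10 Ω
  C: Z = 1/(jωC) = -j/(ω·C) = 0 - j0.2953 Ω
Step 3 — Series combination: Z_total = R + C = 10 - j0.2953 Ω = 10∠-1.7° Ω.

Z = 10 - j0.2953 Ω = 10∠-1.7° Ω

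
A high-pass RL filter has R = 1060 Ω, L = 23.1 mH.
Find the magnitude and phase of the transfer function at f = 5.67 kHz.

Step 1 — Angular frequency: ω = 2π·5670 = 3.563e+04 rad/s.
Step 2 — Transfer function: H(jω) = jωL/(R + jωL).
Step 3 — Numerator jωL = j·823; denominator R + jωL = 1060 + j823.
Step 4 — H = 0.3761 + j0.4844.
Step 5 — Magnitude: |H| = 0.6132 (-4.2 dB); phase: φ = 52.2°.

|H| = 0.6132 (-4.2 dB), φ = 52.2°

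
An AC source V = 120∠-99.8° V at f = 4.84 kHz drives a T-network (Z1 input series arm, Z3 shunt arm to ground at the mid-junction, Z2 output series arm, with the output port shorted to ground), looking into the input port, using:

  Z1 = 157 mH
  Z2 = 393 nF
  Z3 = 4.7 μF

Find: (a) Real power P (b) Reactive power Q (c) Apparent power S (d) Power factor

Step 1 — Angular frequency: ω = 2π·f = 2π·4840 = 3.041e+04 rad/s.
Step 2 — Component impedances:
  Z1: Z = jωL = j·3.041e+04·0.157 = 0 + j4774 Ω
  Z2: Z = 1/(jωC) = -j/(ω·C) = 0 - j83.67 Ω
  Z3: Z = 1/(jωC) = -j/(ω·C) = 0 - j6.996 Ω
Step 3 — With the output port shorted to ground, the output series arm Z2 runs from the junction to ground; the shunt arm Z3 also runs from the junction to ground. They appear in parallel: Z3 || Z2 = 0 - j6.457 Ω.
Step 4 — Series with input arm Z1: Z_in = Z1 + (Z3 || Z2) = 0 + j4768 Ω = 4768∠90.0° Ω.
Step 5 — Source phasor: V = 120∠-99.8° V = -20.43 - j118.2 V.
Step 6 — Current: I = V / Z = -0.0248 + j0.004284 A = 0.02517∠170.2° A.
Step 7 — Complex power: S = V·I* = 0 + j3.02 VA.
Step 8 — Real power: P = Re(S) = 0 W.
Step 9 — Reactive power: Q = Im(S) = 3.02 VAR.
Step 10 — Apparent power: |S| = 3.02 VA.
Step 11 — Power factor: PF = P/|S| = 0 (lagging).

(a) P = 0 W  (b) Q = 3.02 VAR  (c) S = 3.02 VA  (d) PF = 0 (lagging)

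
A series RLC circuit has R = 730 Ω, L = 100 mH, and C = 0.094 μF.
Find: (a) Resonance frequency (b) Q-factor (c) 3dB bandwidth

Step 1 — Resonance: ω₀ = 1/√(LC) = 1/√(0.1·9.4e-08) = 1.031e+04 rad/s.
Step 2 — f₀ = ω₀/(2π) = 1642 Hz.
Step 3 — Series Q: Q = ω₀L/R = 1.031e+04·0.1/730 = 1.413.
Step 4 — Bandwidth: Δω = ω₀/Q = 7300 rad/s; BW = Δω/(2π) = 1162 Hz.

(a) f₀ = 1642 Hz  (b) Q = 1.413  (c) BW = 1162 Hz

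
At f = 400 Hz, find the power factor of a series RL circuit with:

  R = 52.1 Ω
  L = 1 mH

Step 1 — Angular frequency: ω = 2π·f = 2π·400 = 2513 rad/s.
Step 2 — Component impedances:
  R: Z = R = 52.1 Ω
  L: Z = jωL = j·2513·0.001 = 0 + j2.513 Ω
Step 3 — Series combination: Z_total = R + L = 52.1 + j2.513 Ω = 52.16∠2.8° Ω.
Step 4 — Power factor: PF = cos(φ) = Re(Z)/|Z| = 52.1/52.16 = 0.9988.
Step 5 — Type: Im(Z) = 2.513 ⇒ lagging (phase φ = 2.8°).

PF = 0.9988 (lagging, φ = 2.8°)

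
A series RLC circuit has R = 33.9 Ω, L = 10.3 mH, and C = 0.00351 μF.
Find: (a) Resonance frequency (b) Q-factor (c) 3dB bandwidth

Step 1 — Resonance: ω₀ = 1/√(LC) = 1/√(0.0103·3.51e-09) = 1.663e+05 rad/s.
Step 2 — f₀ = ω₀/(2π) = 2.647e+04 Hz.
Step 3 — Series Q: Q = ω₀L/R = 1.663e+05·0.0103/33.9 = 50.53.
Step 4 — Bandwidth: Δω = ω₀/Q = 3291 rad/s; BW = Δω/(2π) = 523.8 Hz.

(a) f₀ = 2.647e+04 Hz  (b) Q = 50.53  (c) BW = 523.8 Hz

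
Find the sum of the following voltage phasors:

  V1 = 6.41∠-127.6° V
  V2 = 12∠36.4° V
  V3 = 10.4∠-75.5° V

Step 1 — Convert each phasor to rectangular form:
  V1 = 6.41·(cos(-127.6°) + j·sin(-127.6°)) = -3.911 - j5.079 V
  V2 = 12·(cos(36.4°) + j·sin(36.4°)) = 9.659 + j7.121 V
  V3 = 10.4·(cos(-75.5°) + j·sin(-75.5°)) = 2.604 - j10.07 V
Step 2 — Sum components: V_total = 8.352 - j8.026 V.
Step 3 — Convert to polar: |V_total| = 11.58 V, ∠V_total = -43.9°.

V_total = 11.58∠-43.9° V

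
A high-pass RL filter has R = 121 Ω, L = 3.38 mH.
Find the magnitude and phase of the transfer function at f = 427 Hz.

Step 1 — Angular frequency: ω = 2π·427 = 2683 rad/s.
Step 2 — Transfer function: H(jω) = jωL/(R + jωL).
Step 3 — Numerator jωL = j·9.068; denominator R + jωL = 121 + j9.068.
Step 4 — H = 0.005585 + j0.07453.
Step 5 — Magnitude: |H| = 0.07473 (-22.5 dB); phase: φ = 85.7°.

|H| = 0.07473 (-22.5 dB), φ = 85.7°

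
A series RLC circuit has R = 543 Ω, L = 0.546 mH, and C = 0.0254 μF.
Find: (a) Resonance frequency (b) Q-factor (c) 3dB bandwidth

Step 1 — Resonance condition Im(Z)=0 gives ω₀ = 1/√(LC).
Step 2 — ω₀ = 1/√(0.000546·2.54e-08) = 2.685e+05 rad/s.
Step 3 — f₀ = ω₀/(2π) = 4.274e+04 Hz.
Step 4 — Series Q: Q = ω₀L/R = 2.685e+05·0.000546/543 = 0.27.
Step 5 — 3dB bandwidth: Δω = ω₀/Q = 9.945e+05 rad/s; BW = Δω/(2π) = 1.583e+05 Hz.

(a) f₀ = 4.274e+04 Hz  (b) Q = 0.27  (c) BW = 1.583e+05 Hz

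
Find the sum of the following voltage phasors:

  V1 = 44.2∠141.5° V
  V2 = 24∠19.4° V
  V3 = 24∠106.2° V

Step 1 — Convert each phasor to rectangular form:
  V1 = 44.2·(cos(141.5°) + j·sin(141.5°)) = -34.59 + j27.52 V
  V2 = 24·(cos(19.4°) + j·sin(19.4°)) = 22.64 + j7.972 V
  V3 = 24·(cos(106.2°) + j·sin(106.2°)) = -6.696 + j23.05 V
Step 2 — Sum components: V_total = -18.65 + j58.53 V.
Step 3 — Convert to polar: |V_total| = 61.43 V, ∠V_total = 107.7°.

V_total = 61.43∠107.7° V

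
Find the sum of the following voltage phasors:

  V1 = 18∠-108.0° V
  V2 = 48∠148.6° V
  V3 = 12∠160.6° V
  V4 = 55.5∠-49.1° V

Step 1 — Convert each phasor to rectangular form:
  V1 = 18·(cos(-108.0°) + j·sin(-108.0°)) = -5.562 - j17.12 V
  V2 = 48·(cos(148.6°) + j·sin(148.6°)) = -40.97 + j25.01 V
  V3 = 12·(cos(160.6°) + j·sin(160.6°)) = -11.32 + j3.986 V
  V4 = 55.5·(cos(-49.1°) + j·sin(-49.1°)) = 36.34 - j41.95 V
Step 2 — Sum components: V_total = -21.51 - j30.07 V.
Step 3 — Convert to polar: |V_total| = 36.98 V, ∠V_total = -125.6°.

V_total = 36.98∠-125.6° V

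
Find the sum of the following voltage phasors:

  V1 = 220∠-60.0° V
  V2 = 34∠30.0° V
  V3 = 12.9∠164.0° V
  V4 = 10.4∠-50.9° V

Step 1 — Convert each phasor to rectangular form:
  V1 = 220·(cos(-60.0°) + j·sin(-60.0°)) = 110 - j190.5 V
  V2 = 34·(cos(30.0°) + j·sin(30.0°)) = 29.44 + j17 V
  V3 = 12.9·(cos(164.0°) + j·sin(164.0°)) = -12.4 + j3.556 V
  V4 = 10.4·(cos(-50.9°) + j·sin(-50.9°)) = 6.559 - j8.071 V
Step 2 — Sum components: V_total = 133.6 - j178 V.
Step 3 — Convert to polar: |V_total| = 222.6 V, ∠V_total = -53.1°.

V_total = 222.6∠-53.1° V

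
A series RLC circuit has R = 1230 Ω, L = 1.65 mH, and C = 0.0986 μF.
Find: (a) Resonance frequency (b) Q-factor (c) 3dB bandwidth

Step 1 — Resonance: ω₀ = 1/√(LC) = 1/√(0.00165·9.86e-08) = 7.84e+04 rad/s.
Step 2 — f₀ = ω₀/(2π) = 1.248e+04 Hz.
Step 3 — Series Q: Q = ω₀L/R = 7.84e+04·0.00165/1230 = 0.1052.
Step 4 — Bandwidth: Δω = ω₀/Q = 7.455e+05 rad/s; BW = Δω/(2π) = 1.186e+05 Hz.

(a) f₀ = 1.248e+04 Hz  (b) Q = 0.1052  (c) BW = 1.186e+05 Hz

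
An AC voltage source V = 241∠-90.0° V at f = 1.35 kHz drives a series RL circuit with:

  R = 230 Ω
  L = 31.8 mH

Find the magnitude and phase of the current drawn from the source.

Step 1 — Angular frequency: ω = 2π·f = 2π·1350 = 8482 rad/s.
Step 2 — Component impedances:
  R: Z = R = 230 Ω
  L: Z = jωL = j·8482·0.0318 = 0 + j269.7 Ω
Step 3 — Series combination: Z_total = R + L = 230 + j269.7 Ω = 354.5∠49.5° Ω.
Step 4 — Source phasor: V = 241∠-90.0° V = 0 - j241 V.
Step 5 — Ohm's law: I = V / Z_total = (0 - j241) / (230 + j269.7) = -0.5173 - j0.4411 A.
Step 6 — Convert to polar: |I| = 0.6799 A, ∠I = -139.5°.

I = 0.6799∠-139.5° A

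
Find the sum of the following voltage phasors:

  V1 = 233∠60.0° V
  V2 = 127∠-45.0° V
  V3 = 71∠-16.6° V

Step 1 — Convert each phasor to rectangular form:
  V1 = 233·(cos(60.0°) + j·sin(60.0°)) = 116.5 + j201.8 V
  V2 = 127·(cos(-45.0°) + j·sin(-45.0°)) = 89.8 - j89.8 V
  V3 = 71·(cos(-16.6°) + j·sin(-16.6°)) = 68.04 - j20.28 V
Step 2 — Sum components: V_total = 274.3 + j91.7 V.
Step 3 — Convert to polar: |V_total| = 289.3 V, ∠V_total = 18.5°.

V_total = 289.3∠18.5° V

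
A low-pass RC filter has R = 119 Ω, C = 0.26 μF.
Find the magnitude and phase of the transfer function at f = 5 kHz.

Step 1 — Angular frequency: ω = 2π·5000 = 3.142e+04 rad/s.
Step 2 — Transfer function: H(jω) = 1/(1 + jωRC).
Step 3 — Denominator: 1 + jωRC = 1 + j·3.142e+04·119·2.6e-07 = 1 + j0.972.
Step 4 — H = 0.5142 - j0.4998.
Step 5 — Magnitude: |H| = 0.7171 (-2.9 dB); phase: φ = -44.2°.

|H| = 0.7171 (-2.9 dB), φ = -44.2°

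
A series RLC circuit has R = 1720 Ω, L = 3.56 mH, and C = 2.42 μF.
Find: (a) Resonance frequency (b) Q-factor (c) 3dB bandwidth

Step 1 — Resonance: ω₀ = 1/√(LC) = 1/√(0.00356·2.42e-06) = 1.077e+04 rad/s.
Step 2 — f₀ = ω₀/(2π) = 1715 Hz.
Step 3 — Series Q: Q = ω₀L/R = 1.077e+04·0.00356/1720 = 0.0223.
Step 4 — Bandwidth: Δω = ω₀/Q = 4.831e+05 rad/s; BW = Δω/(2π) = 7.69e+04 Hz.

(a) f₀ = 1715 Hz  (b) Q = 0.0223  (c) BW = 7.69e+04 Hz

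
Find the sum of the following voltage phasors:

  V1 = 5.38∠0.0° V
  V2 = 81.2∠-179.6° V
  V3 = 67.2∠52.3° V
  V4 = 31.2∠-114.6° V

Step 1 — Convert each phasor to rectangular form:
  V1 = 5.38·(cos(0.0°) + j·sin(0.0°)) = 5.38 V
  V2 = 81.2·(cos(-179.6°) + j·sin(-179.6°)) = -81.2 - j0.5669 V
  V3 = 67.2·(cos(52.3°) + j·sin(52.3°)) = 41.09 + j53.17 V
  V4 = 31.2·(cos(-114.6°) + j·sin(-114.6°)) = -12.99 - j28.37 V
Step 2 — Sum components: V_total = -47.71 + j24.24 V.
Step 3 — Convert to polar: |V_total| = 53.51 V, ∠V_total = 153.1°.

V_total = 53.51∠153.1° V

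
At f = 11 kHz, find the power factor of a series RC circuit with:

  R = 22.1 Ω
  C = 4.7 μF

Step 1 — Angular frequency: ω = 2π·f = 2π·1.1e+04 = 6.912e+04 rad/s.
Step 2 — Component impedances:
  R: Z = R = 22.1 Ω
  C: Z = 1/(jωC) = -j/(ω·C) = 0 - j3.078 Ω
Step 3 — Series combination: Z_total = R + C = 22.1 - j3.078 Ω = 22.31∠-7.9° Ω.
Step 4 — Power factor: PF = cos(φ) = Re(Z)/|Z| = 22.1/22.3134 = 0.9904.
Step 5 — Type: Im(Z) = -3.078 ⇒ leading (phase φ = -7.9°).

PF = 0.9904 (leading, φ = -7.9°)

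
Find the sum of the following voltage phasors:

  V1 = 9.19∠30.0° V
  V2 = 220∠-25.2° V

Step 1 — Convert each phasor to rectangular form:
  V1 = 9.19·(cos(30.0°) + j·sin(30.0°)) = 7.959 + j4.595 V
  V2 = 220·(cos(-25.2°) + j·sin(-25.2°)) = 199.1 - j93.67 V
Step 2 — Sum components: V_total = 207 - j89.08 V.
Step 3 — Convert to polar: |V_total| = 225.4 V, ∠V_total = -23.3°.

V_total = 225.4∠-23.3° V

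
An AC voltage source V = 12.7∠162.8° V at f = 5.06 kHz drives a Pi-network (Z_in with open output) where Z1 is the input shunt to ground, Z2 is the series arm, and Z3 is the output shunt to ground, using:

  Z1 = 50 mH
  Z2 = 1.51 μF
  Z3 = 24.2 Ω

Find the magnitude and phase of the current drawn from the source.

Step 1 — Angular frequency: ω = 2π·f = 2π·5060 = 3.179e+04 rad/s.
Step 2 — Component impedances:
  Z1: Z = jωL = j·3.179e+04·0.05 = 0 + j1590 Ω
  Z2: Z = 1/(jωC) = -j/(ω·C) = 0 - j20.83 Ω
  Z3: Z = R = 24.2 Ω
Step 3 — With open output, the series arm Z2 and the output shunt Z3 appear in series to ground: Z2 + Z3 = 24.2 - j20.83 Ω.
Step 4 — Parallel with input shunt Z1: Z_in = Z1 || (Z2 + Z3) = 24.84 - j20.72 Ω = 32.35∠-39.8° Ω.
Step 5 — Source phasor: V = 12.7∠162.8° V = -12.13 + j3.755 V.
Step 6 — Ohm's law: I = V / Z_total = (-12.13 + j3.755) / (24.84 - j20.72) = -0.3623 - j0.1511 A.
Step 7 — Convert to polar: |I| = 0.3926 A, ∠I = -157.4°.

I = 0.3926∠-157.4° A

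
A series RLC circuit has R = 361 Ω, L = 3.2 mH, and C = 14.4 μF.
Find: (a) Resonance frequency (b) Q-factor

Step 1 — Resonance condition Im(Z)=0 gives ω₀ = 1/√(LC).
Step 2 — ω₀ = 1/√(0.0032·1.44e-05) = 4658 rad/s.
Step 3 — f₀ = ω₀/(2π) = 741.4 Hz.
Step 4 — Series Q: Q = ω₀L/R = 4658·0.0032/361 = 0.04129.

(a) f₀ = 741.4 Hz  (b) Q = 0.04129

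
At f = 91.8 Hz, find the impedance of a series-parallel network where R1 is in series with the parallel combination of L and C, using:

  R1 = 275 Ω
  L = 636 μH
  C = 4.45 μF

Step 1 — Angular frequency: ω = 2π·f = 2π·91.8 = 576.8 rad/s.
Step 2 — Component impedances:
  R1: Z = R = 275 Ω
  L: Z = jωL = j·576.8·0.000636 = 0 + j0.3668 Ω
  C: Z = 1/(jωC) = -j/(ω·C) = 0 - j389.6 Ω
Step 3 — Parallel branch: L || C = 1/(1/L + 1/C) = 0 + j0.3672 Ω.
Step 4 — Series with R1: Z_total = R1 + (L || C) = 275 + j0.3672 Ω = 275∠0.1° Ω.

Z = 275 + j0.3672 Ω = 275∠0.1° Ω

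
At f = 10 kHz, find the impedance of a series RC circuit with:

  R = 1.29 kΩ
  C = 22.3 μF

Step 1 — Angular frequency: ω = 2π·f = 2π·1e+04 = 6.283e+04 rad/s.
Step 2 — Component impedances:
  R: Z = R = 1290 Ω
  C: Z = 1/(jωC) = -j/(ω·C) = 0 - j0.7137 Ω
Step 3 — Series combination: Z_total = R + C = 1290 - j0.7137 Ω = 1290∠-0.0° Ω.

Z = 1290 - j0.7137 Ω = 1290∠-0.0° Ω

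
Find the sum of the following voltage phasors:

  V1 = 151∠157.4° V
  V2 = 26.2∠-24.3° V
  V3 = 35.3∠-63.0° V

Step 1 — Convert each phasor to rectangular form:
  V1 = 151·(cos(157.4°) + j·sin(157.4°)) = -139.4 + j58.03 V
  V2 = 26.2·(cos(-24.3°) + j·sin(-24.3°)) = 23.88 - j10.78 V
  V3 = 35.3·(cos(-63.0°) + j·sin(-63.0°)) = 16.03 - j31.45 V
Step 2 — Sum components: V_total = -99.5 + j15.79 V.
Step 3 — Convert to polar: |V_total| = 100.7 V, ∠V_total = 171.0°.

V_total = 100.7∠171.0° V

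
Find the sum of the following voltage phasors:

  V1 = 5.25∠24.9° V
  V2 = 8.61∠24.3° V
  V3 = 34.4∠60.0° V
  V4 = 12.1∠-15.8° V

Step 1 — Convert each phasor to rectangular form:
  V1 = 5.25·(cos(24.9°) + j·sin(24.9°)) = 4.762 + j2.21 V
  V2 = 8.61·(cos(24.3°) + j·sin(24.3°)) = 7.847 + j3.543 V
  V3 = 34.4·(cos(60.0°) + j·sin(60.0°)) = 17.2 + j29.79 V
  V4 = 12.1·(cos(-15.8°) + j·sin(-15.8°)) = 11.64 - j3.295 V
Step 2 — Sum components: V_total = 41.45 + j32.25 V.
Step 3 — Convert to polar: |V_total| = 52.52 V, ∠V_total = 37.9°.

V_total = 52.52∠37.9° V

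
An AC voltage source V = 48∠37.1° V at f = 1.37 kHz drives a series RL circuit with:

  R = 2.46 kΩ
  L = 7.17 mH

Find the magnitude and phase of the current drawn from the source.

Step 1 — Angular frequency: ω = 2π·f = 2π·1370 = 8608 rad/s.
Step 2 — Component impedances:
  R: Z = R = 2460 Ω
  L: Z = jωL = j·8608·0.00717 = 0 + j61.72 Ω
Step 3 — Series combination: Z_total = R + L = 2460 + j61.72 Ω = 2461∠1.4° Ω.
Step 4 — Source phasor: V = 48∠37.1° V = 38.28 + j28.95 V.
Step 5 — Ohm's law: I = V / Z_total = (38.28 + j28.95) / (2460 + j61.72) = 0.01585 + j0.01137 A.
Step 6 — Convert to polar: |I| = 0.01951 A, ∠I = 35.7°.

I = 0.01951∠35.7° A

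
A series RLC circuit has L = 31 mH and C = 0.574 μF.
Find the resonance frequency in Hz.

Step 1 — Resonance condition Im(Z)=0 gives ω₀ = 1/√(LC).
Step 2 — ω₀ = 1/√(0.031·5.74e-07) = 7497 rad/s.
Step 3 — f₀ = ω₀/(2π) = 1193 Hz.

f₀ = 1193 Hz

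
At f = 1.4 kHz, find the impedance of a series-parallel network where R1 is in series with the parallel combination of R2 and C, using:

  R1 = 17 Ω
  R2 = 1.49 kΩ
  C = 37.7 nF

Step 1 — Angular frequency: ω = 2π·f = 2π·1400 = 8796 rad/s.
Step 2 — Component impedances:
  R1: Z = R = 17 Ω
  R2: Z = R = 1490 Ω
  C: Z = 1/(jωC) = -j/(ω·C) = 0 - j3015 Ω
Step 3 — Parallel branch: R2 || C = 1/(1/R2 + 1/C) = 1198 - j591.8 Ω.
Step 4 — Series with R1: Z_total = R1 + (R2 || C) = 1215 - j591.8 Ω = 1351∠-26.0° Ω.

Z = 1215 - j591.8 Ω = 1351∠-26.0° Ω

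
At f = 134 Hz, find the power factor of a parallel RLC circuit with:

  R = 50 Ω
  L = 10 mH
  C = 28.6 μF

Step 1 — Angular frequency: ω = 2π·f = 2π·134 = 841.9 rad/s.
Step 2 — Component impedances:
  R: Z = R = 50 Ω
  L: Z = jωL = j·841.9·0.01 = 0 + j8.419 Ω
  C: Z = 1/(jωC) = -j/(ω·C) = 0 - j41.53 Ω
Step 3 — Parallel combination: 1/Z_total = 1/R + 1/L + 1/C; Z_total = 2.135 + j10.11 Ω = 10.33∠78.1° Ω.
Step 4 — Power factor: PF = cos(φ) = Re(Z)/|Z| = 2.135/10.33 = 0.2067.
Step 5 — Type: Im(Z) = 10.11 ⇒ lagging (phase φ = 78.1°).

PF = 0.2067 (lagging, φ = 78.1°)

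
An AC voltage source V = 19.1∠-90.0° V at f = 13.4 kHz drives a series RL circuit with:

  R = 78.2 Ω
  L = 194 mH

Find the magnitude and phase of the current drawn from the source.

Step 1 — Angular frequency: ω = 2π·f = 2π·1.34e+04 = 8.419e+04 rad/s.
Step 2 — Component impedances:
  R: Z = R = 78.2 Ω
  L: Z = jωL = j·8.419e+04·0.194 = 0 + j1.633e+04 Ω
Step 3 — Series combination: Z_total = R + L = 78.2 + j1.633e+04 Ω = 1.633e+04∠89.7° Ω.
Step 4 — Source phasor: V = 19.1∠-90.0° V = 0 - j19.1 V.
Step 5 — Ohm's law: I = V / Z_total = (0 - j19.1) / (78.2 + j1.633e+04) = -0.001169 - j5.598e-06 A.
Step 6 — Convert to polar: |I| = 0.001169 A, ∠I = -179.7°.

I = 0.001169∠-179.7° A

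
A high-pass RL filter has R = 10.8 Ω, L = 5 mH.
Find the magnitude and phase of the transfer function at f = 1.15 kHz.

Step 1 — Angular frequency: ω = 2π·1150 = 7226 rad/s.
Step 2 — Transfer function: H(jω) = jωL/(R + jωL).
Step 3 — Numerator jωL = j·36.13; denominator R + jωL = 10.8 + j36.13.
Step 4 — H = 0.918 + j0.2744.
Step 5 — Magnitude: |H| = 0.9581 (-0.4 dB); phase: φ = 16.6°.

|H| = 0.9581 (-0.4 dB), φ = 16.6°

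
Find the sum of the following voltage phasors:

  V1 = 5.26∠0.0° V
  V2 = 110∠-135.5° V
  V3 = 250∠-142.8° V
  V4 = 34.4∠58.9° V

Step 1 — Convert each phasor to rectangular form:
  V1 = 5.26·(cos(0.0°) + j·sin(0.0°)) = 5.26 V
  V2 = 110·(cos(-135.5°) + j·sin(-135.5°)) = -78.46 - j77.1 V
  V3 = 250·(cos(-142.8°) + j·sin(-142.8°)) = -199.1 - j151.1 V
  V4 = 34.4·(cos(58.9°) + j·sin(58.9°)) = 17.77 + j29.46 V
Step 2 — Sum components: V_total = -254.6 - j198.8 V.
Step 3 — Convert to polar: |V_total| = 323 V, ∠V_total = -142.0°.

V_total = 323∠-142.0° V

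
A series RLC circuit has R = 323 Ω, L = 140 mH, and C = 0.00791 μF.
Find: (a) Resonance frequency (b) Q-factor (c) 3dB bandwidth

Step 1 — Resonance: ω₀ = 1/√(LC) = 1/√(0.14·7.91e-09) = 3.005e+04 rad/s.
Step 2 — f₀ = ω₀/(2π) = 4783 Hz.
Step 3 — Series Q: Q = ω₀L/R = 3.005e+04·0.14/323 = 13.02.
Step 4 — Bandwidth: Δω = ω₀/Q = 2307 rad/s; BW = Δω/(2π) = 367.2 Hz.

(a) f₀ = 4783 Hz  (b) Q = 13.02  (c) BW = 367.2 Hz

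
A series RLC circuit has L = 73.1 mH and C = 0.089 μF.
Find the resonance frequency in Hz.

Step 1 — Resonance condition Im(Z)=0 gives ω₀ = 1/√(LC).
Step 2 — ω₀ = 1/√(0.0731·8.9e-08) = 1.24e+04 rad/s.
Step 3 — f₀ = ω₀/(2π) = 1973 Hz.

f₀ = 1973 Hz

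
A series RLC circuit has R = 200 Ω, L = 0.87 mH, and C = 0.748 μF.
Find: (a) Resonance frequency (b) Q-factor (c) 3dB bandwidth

Step 1 — Resonance: ω₀ = 1/√(LC) = 1/√(0.00087·7.48e-07) = 3.92e+04 rad/s.
Step 2 — f₀ = ω₀/(2π) = 6239 Hz.
Step 3 — Series Q: Q = ω₀L/R = 3.92e+04·0.00087/200 = 0.1705.
Step 4 — Bandwidth: Δω = ω₀/Q = 2.299e+05 rad/s; BW = Δω/(2π) = 3.659e+04 Hz.

(a) f₀ = 6239 Hz  (b) Q = 0.1705  (c) BW = 3.659e+04 Hz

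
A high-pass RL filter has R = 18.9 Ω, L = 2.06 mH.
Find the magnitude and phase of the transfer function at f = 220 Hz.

Step 1 — Angular frequency: ω = 2π·220 = 1382 rad/s.
Step 2 — Transfer function: H(jω) = jωL/(R + jωL).
Step 3 — Numerator jωL = j·2.848; denominator R + jωL = 18.9 + j2.848.
Step 4 — H = 0.0222 + j0.1473.
Step 5 — Magnitude: |H| = 0.149 (-16.5 dB); phase: φ = 81.4°.

|H| = 0.149 (-16.5 dB), φ = 81.4°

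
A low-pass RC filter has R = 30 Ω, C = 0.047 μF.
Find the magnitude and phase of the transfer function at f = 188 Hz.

Step 1 — Angular frequency: ω = 2π·188 = 1181 rad/s.
Step 2 — Transfer function: H(jω) = 1/(1 + jωRC).
Step 3 — Denominator: 1 + jωRC = 1 + j·1181·30·4.7e-08 = 1 + j0.001666.
Step 4 — H = 1 - j0.001666.
Step 5 — Magnitude: |H| = 1 (-0.0 dB); phase: φ = -0.1°.

|H| = 1 (-0.0 dB), φ = -0.1°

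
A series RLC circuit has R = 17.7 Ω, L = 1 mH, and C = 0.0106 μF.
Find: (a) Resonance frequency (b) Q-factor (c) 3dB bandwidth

Step 1 — Resonance: ω₀ = 1/√(LC) = 1/√(0.001·1.06e-08) = 3.071e+05 rad/s.
Step 2 — f₀ = ω₀/(2π) = 4.888e+04 Hz.
Step 3 — Series Q: Q = ω₀L/R = 3.071e+05·0.001/17.7 = 17.35.
Step 4 — Bandwidth: Δω = ω₀/Q = 1.77e+04 rad/s; BW = Δω/(2π) = 2817 Hz.

(a) f₀ = 4.888e+04 Hz  (b) Q = 17.35  (c) BW = 2817 Hz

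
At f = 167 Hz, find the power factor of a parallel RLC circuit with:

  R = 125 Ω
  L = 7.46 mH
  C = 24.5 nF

Step 1 — Angular frequency: ω = 2π·f = 2π·167 = 1049 rad/s.
Step 2 — Component impedances:
  R: Z = R = 125 Ω
  L: Z = jωL = j·1049·0.00746 = 0 + j7.828 Ω
  C: Z = 1/(jωC) = -j/(ω·C) = 0 - j3.89e+04 Ω
Step 3 — Parallel combination: 1/Z_total = 1/R + 1/L + 1/C; Z_total = 0.4885 + j7.799 Ω = 7.814∠86.4° Ω.
Step 4 — Power factor: PF = cos(φ) = Re(Z)/|Z| = 0.48847/7.814 = 0.06251.
Step 5 — Type: Im(Z) = 7.799 ⇒ lagging (phase φ = 86.4°).

PF = 0.06251 (lagging, φ = 86.4°)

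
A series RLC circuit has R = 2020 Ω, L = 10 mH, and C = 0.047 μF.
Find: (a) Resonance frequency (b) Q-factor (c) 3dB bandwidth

Step 1 — Resonance: ω₀ = 1/√(LC) = 1/√(0.01·4.7e-08) = 4.613e+04 rad/s.
Step 2 — f₀ = ω₀/(2π) = 7341 Hz.
Step 3 — Series Q: Q = ω₀L/R = 4.613e+04·0.01/2020 = 0.2283.
Step 4 — Bandwidth: Δω = ω₀/Q = 2.02e+05 rad/s; BW = Δω/(2π) = 3.215e+04 Hz.

(a) f₀ = 7341 Hz  (b) Q = 0.2283  (c) BW = 3.215e+04 Hz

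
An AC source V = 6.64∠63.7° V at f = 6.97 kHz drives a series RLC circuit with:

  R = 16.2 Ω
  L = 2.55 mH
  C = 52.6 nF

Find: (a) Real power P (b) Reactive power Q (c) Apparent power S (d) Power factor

Step 1 — Angular frequency: ω = 2π·f = 2π·6970 = 4.379e+04 rad/s.
Step 2 — Component impedances:
  R: Z = R = 16.2 Ω
  L: Z = jωL = j·4.379e+04·0.00255 = 0 + j111.7 Ω
  C: Z = 1/(jωC) = -j/(ω·C) = 0 - j434.1 Ω
Step 3 — Series combination: Z_total = R + L + C = 16.2 - j322.4 Ω = 322.8∠-87.1° Ω.
Step 4 — Source phasor: V = 6.64∠63.7° V = 2.942 + j5.953 V.
Step 5 — Current: I = V / Z = -0.01796 + j0.01003 A = 0.02057∠150.8° A.
Step 6 — Complex power: S = V·I* = 0.006853 - j0.1364 VA.
Step 7 — Real power: P = Re(S) = 0.006853 W.
Step 8 — Reactive power: Q = Im(S) = -0.1364 VAR.
Step 9 — Apparent power: |S| = 0.1366 VA.
Step 10 — Power factor: PF = P/|S| = 0.05018 (leading).

(a) P = 0.006853 W  (b) Q = -0.1364 VAR  (c) S = 0.1366 VA  (d) PF = 0.05018 (leading)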